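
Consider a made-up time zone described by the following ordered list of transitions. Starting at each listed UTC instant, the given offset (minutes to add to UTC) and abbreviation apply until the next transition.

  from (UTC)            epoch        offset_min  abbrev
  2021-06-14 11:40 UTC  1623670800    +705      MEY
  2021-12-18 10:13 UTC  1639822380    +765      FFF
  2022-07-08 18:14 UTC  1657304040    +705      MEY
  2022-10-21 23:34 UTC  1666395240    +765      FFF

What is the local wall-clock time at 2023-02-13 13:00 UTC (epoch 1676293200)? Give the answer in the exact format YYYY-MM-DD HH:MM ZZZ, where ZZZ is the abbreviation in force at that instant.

Query: 2023-02-13 13:00 UTC
Rule 4/4 (FFF, +12:45): 2022-10-21 23:34 UTC ≤ query < +∞
13·60 + 0 + 765 = 1545 min
1545 = 1·1440 + 105; 105 = 1·60 + 45 → 01:45, 2023-02-13 + 1 day = 2023-02-14
→ 2023-02-14 01:45 FFF

2023-02-14 01:45 FFF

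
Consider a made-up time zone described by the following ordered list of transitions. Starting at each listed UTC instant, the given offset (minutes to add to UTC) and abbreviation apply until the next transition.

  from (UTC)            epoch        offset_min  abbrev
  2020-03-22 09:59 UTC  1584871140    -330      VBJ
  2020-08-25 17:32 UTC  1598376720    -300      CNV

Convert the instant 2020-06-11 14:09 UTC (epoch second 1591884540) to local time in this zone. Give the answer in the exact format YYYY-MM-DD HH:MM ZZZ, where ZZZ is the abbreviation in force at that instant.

2020-06-11 08:39 VBJ

Query: 2020-06-11 14:09 UTC
Rule 1/2 (VBJ, -05:30): 2020-03-22 09:59 UTC ≤ query < 2020-08-25 17:32 UTC
14·60 + 9 - 330 = 519 min
519 = 0·1440 + 519; 519 = 8·60 + 39 → 08:39, same day
→ 2020-06-11 08:39 VBJ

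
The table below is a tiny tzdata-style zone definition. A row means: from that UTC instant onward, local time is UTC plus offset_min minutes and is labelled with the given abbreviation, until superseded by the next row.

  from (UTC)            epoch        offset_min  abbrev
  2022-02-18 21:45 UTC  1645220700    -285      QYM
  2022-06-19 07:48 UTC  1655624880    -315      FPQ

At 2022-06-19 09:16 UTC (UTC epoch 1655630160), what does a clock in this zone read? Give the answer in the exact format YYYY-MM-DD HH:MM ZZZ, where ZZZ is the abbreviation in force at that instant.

Query: 2022-06-19 09:16 UTC
Rule 2/2 (FPQ, -05:15): 2022-06-19 07:48 UTC ≤ query < +∞
9·60 + 16 - 315 = 241 min
241 = 0·1440 + 241; 241 = 4·60 + 1 → 04:01, same day
→ 2022-06-19 04:01 FPQ

2022-06-19 04:01 FPQ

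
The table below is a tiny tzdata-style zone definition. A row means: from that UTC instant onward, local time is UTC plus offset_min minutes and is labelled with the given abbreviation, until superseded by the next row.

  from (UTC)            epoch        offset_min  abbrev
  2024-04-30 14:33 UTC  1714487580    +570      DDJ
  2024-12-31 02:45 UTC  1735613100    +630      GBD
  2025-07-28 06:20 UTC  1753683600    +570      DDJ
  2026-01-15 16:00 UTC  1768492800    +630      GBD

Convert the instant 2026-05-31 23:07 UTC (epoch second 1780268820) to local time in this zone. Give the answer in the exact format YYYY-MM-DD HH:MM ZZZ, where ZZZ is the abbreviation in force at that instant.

Query: 2026-05-31 23:07 UTC
Rule 4/4 (GBD, +10:30): 2026-01-15 16:00 UTC ≤ query < +∞
23·60 + 7 + 630 = 2017 min
2017 = 1·1440 + 577; 577 = 9·60 + 37 → 09:37, 2026-05-31 + 1 day = 2026-06-01
→ 2026-06-01 09:37 GBD

2026-06-01 09:37 GBD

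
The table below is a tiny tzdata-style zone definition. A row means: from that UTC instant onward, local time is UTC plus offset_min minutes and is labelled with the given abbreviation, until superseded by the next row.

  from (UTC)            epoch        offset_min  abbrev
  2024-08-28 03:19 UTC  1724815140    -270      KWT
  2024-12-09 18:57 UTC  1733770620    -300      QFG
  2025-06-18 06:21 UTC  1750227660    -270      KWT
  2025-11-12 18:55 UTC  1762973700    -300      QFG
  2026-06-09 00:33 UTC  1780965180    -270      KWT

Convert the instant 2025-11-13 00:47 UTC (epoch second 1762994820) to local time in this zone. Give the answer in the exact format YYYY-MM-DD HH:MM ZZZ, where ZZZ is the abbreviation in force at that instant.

2025-11-12 19:47 QFG

Query: 2025-11-13 00:47 UTC
Rule 4/5 (QFG, -05:00): 2025-11-12 18:55 UTC ≤ query < 2026-06-09 00:33 UTC
0·60 + 47 - 300 = -253 min
-253 = -1·1440 + 1187; 1187 = 19·60 + 47 → 19:47, 2025-11-13 - 1 day = 2025-11-12
→ 2025-11-12 19:47 QFG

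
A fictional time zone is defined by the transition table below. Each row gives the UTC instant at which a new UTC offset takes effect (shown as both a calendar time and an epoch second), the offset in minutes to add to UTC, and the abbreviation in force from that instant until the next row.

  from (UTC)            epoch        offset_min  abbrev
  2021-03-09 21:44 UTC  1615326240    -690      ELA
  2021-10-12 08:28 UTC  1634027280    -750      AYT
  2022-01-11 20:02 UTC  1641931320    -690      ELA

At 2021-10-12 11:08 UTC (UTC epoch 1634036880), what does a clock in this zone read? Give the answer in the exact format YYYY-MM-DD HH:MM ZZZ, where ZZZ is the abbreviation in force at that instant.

2021-10-11 22:38 AYT

Query: 2021-10-12 11:08 UTC
Rule 2/3 (AYT, -12:30): 2021-10-12 08:28 UTC ≤ query < 2022-01-11 20:02 UTC
11·60 + 8 - 750 = -82 min
-82 = -1·1440 + 1358; 1358 = 22·60 + 38 → 22:38, 2021-10-12 - 1 day = 2021-10-11
→ 2021-10-11 22:38 AYT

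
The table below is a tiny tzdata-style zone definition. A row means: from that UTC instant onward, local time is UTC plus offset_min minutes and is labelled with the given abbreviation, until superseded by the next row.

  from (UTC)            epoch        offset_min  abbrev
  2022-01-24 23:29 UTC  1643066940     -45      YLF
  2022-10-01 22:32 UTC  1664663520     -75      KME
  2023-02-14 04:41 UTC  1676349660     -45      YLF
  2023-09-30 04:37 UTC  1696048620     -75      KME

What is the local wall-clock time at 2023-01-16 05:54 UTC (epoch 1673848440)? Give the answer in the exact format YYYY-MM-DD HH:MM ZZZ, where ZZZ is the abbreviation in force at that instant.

Query: 2023-01-16 05:54 UTC
Rule 2/4 (KME, -01:15): 2022-10-01 22:32 UTC ≤ query < 2023-02-14 04:41 UTC
5·60 + 54 - 75 = 279 min
279 = 0·1440 + 279; 279 = 4·60 + 39 → 04:39, same day
→ 2023-01-16 04:39 KME

2023-01-16 04:39 KME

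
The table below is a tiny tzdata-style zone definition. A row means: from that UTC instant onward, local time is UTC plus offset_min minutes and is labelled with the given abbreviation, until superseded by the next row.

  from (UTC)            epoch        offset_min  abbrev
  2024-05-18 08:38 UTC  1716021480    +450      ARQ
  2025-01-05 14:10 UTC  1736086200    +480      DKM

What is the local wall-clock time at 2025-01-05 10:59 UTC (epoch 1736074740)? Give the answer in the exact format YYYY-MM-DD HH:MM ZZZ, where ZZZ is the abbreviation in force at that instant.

Query: 2025-01-05 10:59 UTC
Rule 1/2 (ARQ, +07:30): 2024-05-18 08:38 UTC ≤ query < 2025-01-05 14:10 UTC
10·60 + 59 + 450 = 1109 min
1109 = 0·1440 + 1109; 1109 = 18·60 + 29 → 18:29, same day
→ 2025-01-05 18:29 ARQ

2025-01-05 18:29 ARQ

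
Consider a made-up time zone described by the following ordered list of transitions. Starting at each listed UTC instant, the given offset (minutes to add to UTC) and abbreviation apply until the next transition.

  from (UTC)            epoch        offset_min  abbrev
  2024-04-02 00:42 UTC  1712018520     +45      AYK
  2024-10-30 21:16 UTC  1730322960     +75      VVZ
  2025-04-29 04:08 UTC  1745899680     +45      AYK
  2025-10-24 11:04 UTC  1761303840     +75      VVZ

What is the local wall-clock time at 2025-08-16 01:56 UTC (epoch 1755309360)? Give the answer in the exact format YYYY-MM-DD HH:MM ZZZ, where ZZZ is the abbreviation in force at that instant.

2025-08-16 02:41 AYK

Query: 2025-08-16 01:56 UTC
Rule 3/4 (AYK, +00:45): 2025-04-29 04:08 UTC ≤ query < 2025-10-24 11:04 UTC
1·60 + 56 + 45 = 161 min
161 = 0·1440 + 161; 161 = 2·60 + 41 → 02:41, same day
→ 2025-08-16 02:41 AYK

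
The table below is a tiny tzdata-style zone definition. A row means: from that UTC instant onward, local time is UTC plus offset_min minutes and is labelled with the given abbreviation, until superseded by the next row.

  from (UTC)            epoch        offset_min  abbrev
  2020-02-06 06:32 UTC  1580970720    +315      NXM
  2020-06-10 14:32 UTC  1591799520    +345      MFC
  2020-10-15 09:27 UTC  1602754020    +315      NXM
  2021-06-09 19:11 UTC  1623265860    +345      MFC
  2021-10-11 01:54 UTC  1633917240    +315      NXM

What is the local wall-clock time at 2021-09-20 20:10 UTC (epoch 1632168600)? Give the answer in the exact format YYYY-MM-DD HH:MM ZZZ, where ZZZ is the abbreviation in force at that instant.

Query: 2021-09-20 20:10 UTC
Rule 4/5 (MFC, +05:45): 2021-06-09 19:11 UTC ≤ query < 2021-10-11 01:54 UTC
20·60 + 10 + 345 = 1555 min
1555 = 1·1440 + 115; 115 = 1·60 + 55 → 01:55, 2021-09-20 + 1 day = 2021-09-21
→ 2021-09-21 01:55 MFC

2021-09-21 01:55 MFC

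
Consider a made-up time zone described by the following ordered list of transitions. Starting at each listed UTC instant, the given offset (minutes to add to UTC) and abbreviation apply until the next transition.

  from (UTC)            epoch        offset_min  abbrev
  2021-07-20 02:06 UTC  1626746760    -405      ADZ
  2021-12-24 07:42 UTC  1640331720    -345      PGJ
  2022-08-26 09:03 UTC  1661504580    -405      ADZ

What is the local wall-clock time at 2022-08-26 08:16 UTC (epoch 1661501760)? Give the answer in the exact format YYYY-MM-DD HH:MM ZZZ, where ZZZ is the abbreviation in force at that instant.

2022-08-26 02:31 PGJ

Query: 2022-08-26 08:16 UTC
Rule 2/3 (PGJ, -05:45): 2021-12-24 07:42 UTC ≤ query < 2022-08-26 09:03 UTC
8·60 + 16 - 345 = 151 min
151 = 0·1440 + 151; 151 = 2·60 + 31 → 02:31, same day
→ 2022-08-26 02:31 PGJ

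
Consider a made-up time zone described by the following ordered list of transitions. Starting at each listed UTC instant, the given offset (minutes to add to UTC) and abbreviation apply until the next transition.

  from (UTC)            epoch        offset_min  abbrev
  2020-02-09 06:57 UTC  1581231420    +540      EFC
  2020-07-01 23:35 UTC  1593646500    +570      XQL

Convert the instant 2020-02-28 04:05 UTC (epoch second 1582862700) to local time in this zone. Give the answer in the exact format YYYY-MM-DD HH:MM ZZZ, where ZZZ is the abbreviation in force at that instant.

2020-02-28 13:05 EFC

Query: 2020-02-28 04:05 UTC
Rule 1/2 (EFC, +09:00): 2020-02-09 06:57 UTC ≤ query < 2020-07-01 23:35 UTC
4·60 + 5 + 540 = 785 min
785 = 0·1440 + 785; 785 = 13·60 + 5 → 13:05, same day
→ 2020-02-28 13:05 EFC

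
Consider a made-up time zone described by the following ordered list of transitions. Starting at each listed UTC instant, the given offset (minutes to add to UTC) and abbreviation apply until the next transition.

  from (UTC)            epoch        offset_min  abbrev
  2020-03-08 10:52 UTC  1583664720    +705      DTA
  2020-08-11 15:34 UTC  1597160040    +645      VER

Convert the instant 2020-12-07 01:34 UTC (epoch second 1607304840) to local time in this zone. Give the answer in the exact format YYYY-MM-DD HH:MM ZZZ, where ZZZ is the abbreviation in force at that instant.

Query: 2020-12-07 01:34 UTC
Rule 2/2 (VER, +10:45): 2020-08-11 15:34 UTC ≤ query < +∞
1·60 + 34 + 645 = 739 min
739 = 0·1440 + 739; 739 = 12·60 + 19 → 12:19, same day
→ 2020-12-07 12:19 VER

2020-12-07 12:19 VER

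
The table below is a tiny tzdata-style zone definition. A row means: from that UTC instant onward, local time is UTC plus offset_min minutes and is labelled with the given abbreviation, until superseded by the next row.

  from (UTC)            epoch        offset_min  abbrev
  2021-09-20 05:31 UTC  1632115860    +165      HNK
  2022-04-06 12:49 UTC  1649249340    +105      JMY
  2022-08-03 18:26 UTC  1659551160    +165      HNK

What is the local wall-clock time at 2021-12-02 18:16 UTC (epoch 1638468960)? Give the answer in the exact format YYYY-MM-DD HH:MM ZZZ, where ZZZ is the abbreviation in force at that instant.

2021-12-02 21:01 HNK

Query: 2021-12-02 18:16 UTC
Rule 1/3 (HNK, +02:45): 2021-09-20 05:31 UTC ≤ query < 2022-04-06 12:49 UTC
18·60 + 16 + 165 = 1261 min
1261 = 0·1440 + 1261; 1261 = 21·60 + 1 → 21:01, same day
→ 2021-12-02 21:01 HNK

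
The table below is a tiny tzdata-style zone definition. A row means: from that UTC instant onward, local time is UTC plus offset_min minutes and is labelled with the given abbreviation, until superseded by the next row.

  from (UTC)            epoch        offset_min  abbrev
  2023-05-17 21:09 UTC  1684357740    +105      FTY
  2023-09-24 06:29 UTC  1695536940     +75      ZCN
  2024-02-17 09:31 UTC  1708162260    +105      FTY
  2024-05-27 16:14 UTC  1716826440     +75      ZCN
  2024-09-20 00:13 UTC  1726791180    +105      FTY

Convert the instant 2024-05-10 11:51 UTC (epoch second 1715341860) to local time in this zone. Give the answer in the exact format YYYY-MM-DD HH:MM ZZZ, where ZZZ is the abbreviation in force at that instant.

2024-05-10 13:36 FTY

Query: 2024-05-10 11:51 UTC
Rule 3/5 (FTY, +01:45): 2024-02-17 09:31 UTC ≤ query < 2024-05-27 16:14 UTC
11·60 + 51 + 105 = 816 min
816 = 0·1440 + 816; 816 = 13·60 + 36 → 13:36, same day
→ 2024-05-10 13:36 FTY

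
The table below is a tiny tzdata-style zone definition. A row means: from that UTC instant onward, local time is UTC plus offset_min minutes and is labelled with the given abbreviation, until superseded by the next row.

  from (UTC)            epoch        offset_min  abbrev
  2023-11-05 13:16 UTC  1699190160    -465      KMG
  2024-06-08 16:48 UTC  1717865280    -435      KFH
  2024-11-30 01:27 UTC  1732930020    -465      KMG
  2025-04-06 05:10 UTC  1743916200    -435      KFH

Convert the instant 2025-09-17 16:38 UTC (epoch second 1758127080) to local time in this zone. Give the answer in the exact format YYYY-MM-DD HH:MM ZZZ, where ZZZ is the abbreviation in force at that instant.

Query: 2025-09-17 16:38 UTC
Rule 4/4 (KFH, -07:15): 2025-04-06 05:10 UTC ≤ query < +∞
16·60 + 38 - 435 = 563 min
563 = 0·1440 + 563; 563 = 9·60 + 23 → 09:23, same day
→ 2025-09-17 09:23 KFH

2025-09-17 09:23 KFH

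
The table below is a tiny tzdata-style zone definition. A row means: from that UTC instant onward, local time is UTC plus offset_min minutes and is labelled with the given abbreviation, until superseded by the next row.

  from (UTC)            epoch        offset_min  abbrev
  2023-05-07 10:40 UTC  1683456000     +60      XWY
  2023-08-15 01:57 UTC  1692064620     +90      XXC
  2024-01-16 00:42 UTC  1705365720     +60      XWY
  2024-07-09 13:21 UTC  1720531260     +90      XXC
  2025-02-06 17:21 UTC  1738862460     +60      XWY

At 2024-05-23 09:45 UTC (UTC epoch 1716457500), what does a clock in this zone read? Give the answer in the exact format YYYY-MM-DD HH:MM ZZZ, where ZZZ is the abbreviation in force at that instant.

Query: 2024-05-23 09:45 UTC
Rule 3/5 (XWY, +01:00): 2024-01-16 00:42 UTC ≤ query < 2024-07-09 13:21 UTC
9·60 + 45 + 60 = 645 min
645 = 0·1440 + 645; 645 = 10·60 + 45 → 10:45, same day
→ 2024-05-23 10:45 XWY

2024-05-23 10:45 XWY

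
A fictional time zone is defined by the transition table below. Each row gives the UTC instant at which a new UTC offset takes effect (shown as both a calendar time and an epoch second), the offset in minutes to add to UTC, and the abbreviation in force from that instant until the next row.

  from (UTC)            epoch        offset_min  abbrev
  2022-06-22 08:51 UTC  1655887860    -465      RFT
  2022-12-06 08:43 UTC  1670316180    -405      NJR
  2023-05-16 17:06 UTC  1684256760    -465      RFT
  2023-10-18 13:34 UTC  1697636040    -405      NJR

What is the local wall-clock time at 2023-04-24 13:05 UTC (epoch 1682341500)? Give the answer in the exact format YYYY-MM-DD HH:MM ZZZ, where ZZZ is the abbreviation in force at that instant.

2023-04-24 06:20 NJR

Query: 2023-04-24 13:05 UTC
Rule 2/4 (NJR, -06:45): 2022-12-06 08:43 UTC ≤ query < 2023-05-16 17:06 UTC
13·60 + 5 - 405 = 380 min
380 = 0·1440 + 380; 380 = 6·60 + 20 → 06:20, same day
→ 2023-04-24 06:20 NJR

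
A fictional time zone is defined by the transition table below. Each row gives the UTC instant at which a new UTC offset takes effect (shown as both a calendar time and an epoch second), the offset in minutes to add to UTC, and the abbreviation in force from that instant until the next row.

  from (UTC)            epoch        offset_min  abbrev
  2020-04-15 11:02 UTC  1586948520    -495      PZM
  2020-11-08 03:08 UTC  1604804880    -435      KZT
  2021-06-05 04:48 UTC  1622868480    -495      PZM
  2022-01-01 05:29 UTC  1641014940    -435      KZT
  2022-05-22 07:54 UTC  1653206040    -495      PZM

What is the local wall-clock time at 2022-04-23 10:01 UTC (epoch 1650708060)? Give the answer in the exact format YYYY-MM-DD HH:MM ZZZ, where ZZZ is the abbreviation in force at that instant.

2022-04-23 02:46 KZT

Query: 2022-04-23 10:01 UTC
Rule 4/5 (KZT, -07:15): 2022-01-01 05:29 UTC ≤ query < 2022-05-22 07:54 UTC
10·60 + 1 - 435 = 166 min
166 = 0·1440 + 166; 166 = 2·60 + 46 → 02:46, same day
→ 2022-04-23 02:46 KZT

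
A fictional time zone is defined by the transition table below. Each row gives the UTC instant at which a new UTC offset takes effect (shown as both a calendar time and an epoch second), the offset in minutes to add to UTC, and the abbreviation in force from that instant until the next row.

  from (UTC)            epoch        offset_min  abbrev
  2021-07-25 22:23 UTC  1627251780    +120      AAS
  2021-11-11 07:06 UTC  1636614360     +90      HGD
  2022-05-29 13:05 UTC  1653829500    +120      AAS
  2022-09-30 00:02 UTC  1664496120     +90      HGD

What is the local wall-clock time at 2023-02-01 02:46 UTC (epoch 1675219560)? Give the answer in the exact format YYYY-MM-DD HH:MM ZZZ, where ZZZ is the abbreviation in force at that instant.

2023-02-01 04:16 HGD

Query: 2023-02-01 02:46 UTC
Rule 4/4 (HGD, +01:30): 2022-09-30 00:02 UTC ≤ query < +∞
2·60 + 46 + 90 = 256 min
256 = 0·1440 + 256; 256 = 4·60 + 16 → 04:16, same day
→ 2023-02-01 04:16 HGD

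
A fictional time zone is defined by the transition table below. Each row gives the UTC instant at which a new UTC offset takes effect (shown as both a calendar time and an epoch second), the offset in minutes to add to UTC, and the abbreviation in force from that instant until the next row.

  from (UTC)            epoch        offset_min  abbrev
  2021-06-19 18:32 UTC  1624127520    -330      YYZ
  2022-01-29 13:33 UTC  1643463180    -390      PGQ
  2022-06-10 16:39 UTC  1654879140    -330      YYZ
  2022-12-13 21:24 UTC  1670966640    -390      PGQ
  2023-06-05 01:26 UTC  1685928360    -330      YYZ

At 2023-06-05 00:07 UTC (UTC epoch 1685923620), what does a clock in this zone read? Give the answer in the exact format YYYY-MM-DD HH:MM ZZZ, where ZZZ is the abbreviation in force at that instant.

2023-06-04 17:37 PGQ

Query: 2023-06-05 00:07 UTC
Rule 4/5 (PGQ, -06:30): 2022-12-13 21:24 UTC ≤ query < 2023-06-05 01:26 UTC
0·60 + 7 - 390 = -383 min
-383 = -1·1440 + 1057; 1057 = 17·60 + 37 → 17:37, 2023-06-05 - 1 day = 2023-06-04
→ 2023-06-04 17:37 PGQ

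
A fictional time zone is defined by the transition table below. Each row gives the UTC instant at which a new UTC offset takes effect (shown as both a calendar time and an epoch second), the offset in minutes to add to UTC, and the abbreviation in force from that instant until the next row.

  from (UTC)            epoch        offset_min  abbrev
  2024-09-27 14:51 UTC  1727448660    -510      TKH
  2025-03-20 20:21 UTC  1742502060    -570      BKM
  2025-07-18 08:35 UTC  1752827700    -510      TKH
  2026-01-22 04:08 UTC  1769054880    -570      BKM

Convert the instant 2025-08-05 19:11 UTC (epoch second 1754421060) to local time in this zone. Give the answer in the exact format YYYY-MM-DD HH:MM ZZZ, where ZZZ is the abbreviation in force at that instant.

Query: 2025-08-05 19:11 UTC
Rule 3/4 (TKH, -08:30): 2025-07-18 08:35 UTC ≤ query < 2026-01-22 04:08 UTC
19·60 + 11 - 510 = 641 min
641 = 0·1440 + 641; 641 = 10·60 + 41 → 10:41, same day
→ 2025-08-05 10:41 TKH

2025-08-05 10:41 TKH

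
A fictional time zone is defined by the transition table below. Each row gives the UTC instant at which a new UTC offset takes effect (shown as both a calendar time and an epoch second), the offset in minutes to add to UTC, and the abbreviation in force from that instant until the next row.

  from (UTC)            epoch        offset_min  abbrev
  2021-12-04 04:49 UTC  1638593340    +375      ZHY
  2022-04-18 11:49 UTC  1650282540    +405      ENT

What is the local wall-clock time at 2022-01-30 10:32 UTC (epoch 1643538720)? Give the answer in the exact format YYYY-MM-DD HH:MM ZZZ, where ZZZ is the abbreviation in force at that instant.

Query: 2022-01-30 10:32 UTC
Rule 1/2 (ZHY, +06:15): 2021-12-04 04:49 UTC ≤ query < 2022-04-18 11:49 UTC
10·60 + 32 + 375 = 1007 min
1007 = 0·1440 + 1007; 1007 = 16·60 + 47 → 16:47, same day
→ 2022-01-30 16:47 ZHY

2022-01-30 16:47 ZHY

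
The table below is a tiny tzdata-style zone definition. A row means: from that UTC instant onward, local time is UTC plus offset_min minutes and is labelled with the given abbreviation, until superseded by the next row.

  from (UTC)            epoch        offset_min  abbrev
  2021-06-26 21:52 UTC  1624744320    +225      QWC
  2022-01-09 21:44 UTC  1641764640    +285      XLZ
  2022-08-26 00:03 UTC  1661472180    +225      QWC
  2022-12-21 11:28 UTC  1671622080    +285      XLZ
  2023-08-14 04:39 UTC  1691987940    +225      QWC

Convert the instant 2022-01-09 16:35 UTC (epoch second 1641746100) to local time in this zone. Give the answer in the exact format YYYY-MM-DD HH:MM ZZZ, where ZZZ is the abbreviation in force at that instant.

Query: 2022-01-09 16:35 UTC
Rule 1/5 (QWC, +03:45): 2021-06-26 21:52 UTC ≤ query < 2022-01-09 21:44 UTC
16·60 + 35 + 225 = 1220 min
1220 = 0·1440 + 1220; 1220 = 20·60 + 20 → 20:20, same day
→ 2022-01-09 20:20 QWC

2022-01-09 20:20 QWC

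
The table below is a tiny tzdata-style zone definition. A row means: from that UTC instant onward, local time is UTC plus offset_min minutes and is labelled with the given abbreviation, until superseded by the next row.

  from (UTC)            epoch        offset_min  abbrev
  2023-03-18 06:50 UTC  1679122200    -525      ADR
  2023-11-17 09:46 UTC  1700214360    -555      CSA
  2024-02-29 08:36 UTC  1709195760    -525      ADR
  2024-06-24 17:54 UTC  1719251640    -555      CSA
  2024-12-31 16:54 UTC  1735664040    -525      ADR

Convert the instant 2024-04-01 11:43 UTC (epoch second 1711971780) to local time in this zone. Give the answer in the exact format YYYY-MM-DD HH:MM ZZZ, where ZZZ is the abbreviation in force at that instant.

2024-04-01 02:58 ADR

Query: 2024-04-01 11:43 UTC
Rule 3/5 (ADR, -08:45): 2024-02-29 08:36 UTC ≤ query < 2024-06-24 17:54 UTC
11·60 + 43 - 525 = 178 min
178 = 0·1440 + 178; 178 = 2·60 + 58 → 02:58, same day
→ 2024-04-01 02:58 ADR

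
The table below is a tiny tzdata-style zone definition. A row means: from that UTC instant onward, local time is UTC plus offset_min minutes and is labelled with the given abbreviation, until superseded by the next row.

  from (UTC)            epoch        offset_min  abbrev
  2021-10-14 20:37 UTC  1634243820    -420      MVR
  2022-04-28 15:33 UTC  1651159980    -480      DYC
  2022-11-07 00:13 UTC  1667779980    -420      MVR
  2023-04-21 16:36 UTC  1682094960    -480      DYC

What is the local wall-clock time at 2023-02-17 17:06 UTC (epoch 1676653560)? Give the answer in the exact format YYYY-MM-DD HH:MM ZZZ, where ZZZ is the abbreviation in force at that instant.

2023-02-17 10:06 MVR

Query: 2023-02-17 17:06 UTC
Rule 3/4 (MVR, -07:00): 2022-11-07 00:13 UTC ≤ query < 2023-04-21 16:36 UTC
17·60 + 6 - 420 = 606 min
606 = 0·1440 + 606; 606 = 10·60 + 6 → 10:06, same day
→ 2023-02-17 10:06 MVR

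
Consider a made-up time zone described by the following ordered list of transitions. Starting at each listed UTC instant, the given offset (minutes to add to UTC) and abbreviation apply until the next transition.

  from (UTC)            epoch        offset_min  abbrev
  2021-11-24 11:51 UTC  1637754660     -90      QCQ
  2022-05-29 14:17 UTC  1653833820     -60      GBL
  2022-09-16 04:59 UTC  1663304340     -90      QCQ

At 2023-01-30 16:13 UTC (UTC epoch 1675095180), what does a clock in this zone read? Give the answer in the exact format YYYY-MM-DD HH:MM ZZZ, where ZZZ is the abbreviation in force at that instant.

Query: 2023-01-30 16:13 UTC
Rule 3/3 (QCQ, -01:30): 2022-09-16 04:59 UTC ≤ query < +∞
16·60 + 13 - 90 = 883 min
883 = 0·1440 + 883; 883 = 14·60 + 43 → 14:43, same day
→ 2023-01-30 14:43 QCQ

2023-01-30 14:43 QCQ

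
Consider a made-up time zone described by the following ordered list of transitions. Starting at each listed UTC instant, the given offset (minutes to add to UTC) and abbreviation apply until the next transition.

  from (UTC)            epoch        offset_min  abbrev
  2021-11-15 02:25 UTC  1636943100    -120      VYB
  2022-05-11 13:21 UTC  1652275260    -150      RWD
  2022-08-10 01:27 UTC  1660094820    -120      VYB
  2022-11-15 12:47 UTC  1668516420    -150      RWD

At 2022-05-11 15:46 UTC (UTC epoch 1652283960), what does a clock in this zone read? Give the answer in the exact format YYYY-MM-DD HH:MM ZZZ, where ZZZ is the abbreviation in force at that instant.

2022-05-11 13:16 RWD

Query: 2022-05-11 15:46 UTC
Rule 2/4 (RWD, -02:30): 2022-05-11 13:21 UTC ≤ query < 2022-08-10 01:27 UTC
15·60 + 46 - 150 = 796 min
796 = 0·1440 + 796; 796 = 13·60 + 16 → 13:16, same day
→ 2022-05-11 13:16 RWD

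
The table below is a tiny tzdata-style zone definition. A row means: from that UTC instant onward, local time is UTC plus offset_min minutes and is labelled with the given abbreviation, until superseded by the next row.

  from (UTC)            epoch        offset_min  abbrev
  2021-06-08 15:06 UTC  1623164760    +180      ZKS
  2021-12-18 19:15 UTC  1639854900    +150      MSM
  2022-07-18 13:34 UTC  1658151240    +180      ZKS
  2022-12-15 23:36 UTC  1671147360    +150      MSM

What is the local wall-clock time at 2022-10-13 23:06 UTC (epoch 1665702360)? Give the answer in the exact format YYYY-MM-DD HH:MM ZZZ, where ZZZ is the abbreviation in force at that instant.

Query: 2022-10-13 23:06 UTC
Rule 3/4 (ZKS, +03:00): 2022-07-18 13:34 UTC ≤ query < 2022-12-15 23:36 UTC
23·60 + 6 + 180 = 1566 min
1566 = 1·1440 + 126; 126 = 2·60 + 6 → 02:06, 2022-10-13 + 1 day = 2022-10-14
→ 2022-10-14 02:06 ZKS

2022-10-14 02:06 ZKS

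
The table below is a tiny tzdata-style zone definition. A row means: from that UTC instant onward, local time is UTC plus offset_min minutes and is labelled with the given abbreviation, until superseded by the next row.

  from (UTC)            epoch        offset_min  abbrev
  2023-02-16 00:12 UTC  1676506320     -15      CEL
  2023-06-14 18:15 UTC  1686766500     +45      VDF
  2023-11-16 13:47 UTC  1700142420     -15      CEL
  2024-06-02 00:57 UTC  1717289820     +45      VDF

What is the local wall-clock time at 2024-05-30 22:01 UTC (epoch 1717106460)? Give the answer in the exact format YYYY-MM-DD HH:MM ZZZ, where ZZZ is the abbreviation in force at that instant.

2024-05-30 21:46 CEL

Query: 2024-05-30 22:01 UTC
Rule 3/4 (CEL, -00:15): 2023-11-16 13:47 UTC ≤ query < 2024-06-02 00:57 UTC
22·60 + 1 - 15 = 1306 min
1306 = 0·1440 + 1306; 1306 = 21·60 + 46 → 21:46, same day
→ 2024-05-30 21:46 CEL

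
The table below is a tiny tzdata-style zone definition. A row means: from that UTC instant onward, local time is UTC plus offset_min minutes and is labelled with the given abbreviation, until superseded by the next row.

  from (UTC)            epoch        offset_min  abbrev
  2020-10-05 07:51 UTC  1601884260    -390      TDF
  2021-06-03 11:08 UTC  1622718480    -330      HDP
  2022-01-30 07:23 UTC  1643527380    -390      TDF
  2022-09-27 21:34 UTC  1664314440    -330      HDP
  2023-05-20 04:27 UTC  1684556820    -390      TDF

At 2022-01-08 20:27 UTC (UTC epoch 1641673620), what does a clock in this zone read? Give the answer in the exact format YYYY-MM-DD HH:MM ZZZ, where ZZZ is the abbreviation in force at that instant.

2022-01-08 14:57 HDP

Query: 2022-01-08 20:27 UTC
Rule 2/5 (HDP, -05:30): 2021-06-03 11:08 UTC ≤ query < 2022-01-30 07:23 UTC
20·60 + 27 - 330 = 897 min
897 = 0·1440 + 897; 897 = 14·60 + 57 → 14:57, same day
→ 2022-01-08 14:57 HDP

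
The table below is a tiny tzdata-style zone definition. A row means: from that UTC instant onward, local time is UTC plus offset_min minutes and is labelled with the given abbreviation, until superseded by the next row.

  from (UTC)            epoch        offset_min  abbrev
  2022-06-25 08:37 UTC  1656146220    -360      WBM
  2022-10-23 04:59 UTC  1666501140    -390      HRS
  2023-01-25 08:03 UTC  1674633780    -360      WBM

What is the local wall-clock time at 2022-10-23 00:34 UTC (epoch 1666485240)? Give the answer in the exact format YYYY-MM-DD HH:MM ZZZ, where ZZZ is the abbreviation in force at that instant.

Query: 2022-10-23 00:34 UTC
Rule 1/3 (WBM, -06:00): 2022-06-25 08:37 UTC ≤ query < 2022-10-23 04:59 UTC
0·60 + 34 - 360 = -326 min
-326 = -1·1440 + 1114; 1114 = 18·60 + 34 → 18:34, 2022-10-23 - 1 day = 2022-10-22
→ 2022-10-22 18:34 WBM

2022-10-22 18:34 WBM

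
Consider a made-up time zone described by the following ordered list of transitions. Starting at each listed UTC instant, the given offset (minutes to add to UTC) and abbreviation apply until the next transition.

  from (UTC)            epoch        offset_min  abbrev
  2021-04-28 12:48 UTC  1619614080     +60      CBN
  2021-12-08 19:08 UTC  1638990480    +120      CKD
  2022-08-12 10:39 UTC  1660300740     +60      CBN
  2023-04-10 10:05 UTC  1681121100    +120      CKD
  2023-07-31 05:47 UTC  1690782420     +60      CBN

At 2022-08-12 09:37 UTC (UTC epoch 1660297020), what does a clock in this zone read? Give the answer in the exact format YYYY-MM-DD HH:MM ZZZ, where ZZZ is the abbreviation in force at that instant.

2022-08-12 11:37 CKD

Query: 2022-08-12 09:37 UTC
Rule 2/5 (CKD, +02:00): 2021-12-08 19:08 UTC ≤ query < 2022-08-12 10:39 UTC
9·60 + 37 + 120 = 697 min
697 = 0·1440 + 697; 697 = 11·60 + 37 → 11:37, same day
→ 2022-08-12 11:37 CKD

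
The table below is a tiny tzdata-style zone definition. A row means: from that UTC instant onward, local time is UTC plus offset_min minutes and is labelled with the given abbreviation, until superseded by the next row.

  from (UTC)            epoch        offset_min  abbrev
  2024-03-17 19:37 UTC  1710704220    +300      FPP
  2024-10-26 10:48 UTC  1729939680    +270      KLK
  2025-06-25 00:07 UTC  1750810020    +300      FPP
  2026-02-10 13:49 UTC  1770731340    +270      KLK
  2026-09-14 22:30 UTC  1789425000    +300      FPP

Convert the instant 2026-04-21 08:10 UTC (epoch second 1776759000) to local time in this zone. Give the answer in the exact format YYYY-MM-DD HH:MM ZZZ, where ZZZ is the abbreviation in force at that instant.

2026-04-21 12:40 KLK

Query: 2026-04-21 08:10 UTC
Rule 4/5 (KLK, +04:30): 2026-02-10 13:49 UTC ≤ query < 2026-09-14 22:30 UTC
8·60 + 10 + 270 = 760 min
760 = 0·1440 + 760; 760 = 12·60 + 40 → 12:40, same day
→ 2026-04-21 12:40 KLK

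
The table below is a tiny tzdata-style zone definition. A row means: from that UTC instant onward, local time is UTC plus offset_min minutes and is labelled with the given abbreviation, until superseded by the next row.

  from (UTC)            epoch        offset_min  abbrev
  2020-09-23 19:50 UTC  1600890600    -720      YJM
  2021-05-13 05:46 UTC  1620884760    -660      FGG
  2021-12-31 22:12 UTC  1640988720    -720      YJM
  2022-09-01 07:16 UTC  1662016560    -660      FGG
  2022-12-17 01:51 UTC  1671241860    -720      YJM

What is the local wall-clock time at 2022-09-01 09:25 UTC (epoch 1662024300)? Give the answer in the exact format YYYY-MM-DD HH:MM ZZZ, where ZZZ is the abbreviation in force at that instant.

Query: 2022-09-01 09:25 UTC
Rule 4/5 (FGG, -11:00): 2022-09-01 07:16 UTC ≤ query < 2022-12-17 01:51 UTC
9·60 + 25 - 660 = -95 min
-95 = -1·1440 + 1345; 1345 = 22·60 + 25 → 22:25, 2022-09-01 - 1 day = 2022-08-31
→ 2022-08-31 22:25 FGG

2022-08-31 22:25 FGG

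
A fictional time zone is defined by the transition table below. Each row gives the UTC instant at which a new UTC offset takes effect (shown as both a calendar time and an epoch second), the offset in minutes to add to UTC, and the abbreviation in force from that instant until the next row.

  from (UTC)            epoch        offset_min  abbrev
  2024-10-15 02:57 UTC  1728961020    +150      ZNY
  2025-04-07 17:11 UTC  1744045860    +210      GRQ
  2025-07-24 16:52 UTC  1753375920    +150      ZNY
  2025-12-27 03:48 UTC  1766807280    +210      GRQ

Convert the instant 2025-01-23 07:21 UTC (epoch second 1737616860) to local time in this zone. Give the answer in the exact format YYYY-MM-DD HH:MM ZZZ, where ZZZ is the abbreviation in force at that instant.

Query: 2025-01-23 07:21 UTC
Rule 1/4 (ZNY, +02:30): 2024-10-15 02:57 UTC ≤ query < 2025-04-07 17:11 UTC
7·60 + 21 + 150 = 591 min
591 = 0·1440 + 591; 591 = 9·60 + 51 → 09:51, same day
→ 2025-01-23 09:51 ZNY

2025-01-23 09:51 ZNY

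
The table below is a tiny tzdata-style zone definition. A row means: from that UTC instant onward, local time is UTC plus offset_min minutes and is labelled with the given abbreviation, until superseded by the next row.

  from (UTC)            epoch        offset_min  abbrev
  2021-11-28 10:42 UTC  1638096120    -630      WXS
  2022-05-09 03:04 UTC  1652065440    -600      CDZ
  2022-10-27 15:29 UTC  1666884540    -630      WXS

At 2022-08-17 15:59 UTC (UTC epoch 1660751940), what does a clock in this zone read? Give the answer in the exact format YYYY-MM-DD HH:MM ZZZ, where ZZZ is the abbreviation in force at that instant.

2022-08-17 05:59 CDZ

Query: 2022-08-17 15:59 UTC
Rule 2/3 (CDZ, -10:00): 2022-05-09 03:04 UTC ≤ query < 2022-10-27 15:29 UTC
15·60 + 59 - 600 = 359 min
359 = 0·1440 + 359; 359 = 5·60 + 59 → 05:59, same day
→ 2022-08-17 05:59 CDZ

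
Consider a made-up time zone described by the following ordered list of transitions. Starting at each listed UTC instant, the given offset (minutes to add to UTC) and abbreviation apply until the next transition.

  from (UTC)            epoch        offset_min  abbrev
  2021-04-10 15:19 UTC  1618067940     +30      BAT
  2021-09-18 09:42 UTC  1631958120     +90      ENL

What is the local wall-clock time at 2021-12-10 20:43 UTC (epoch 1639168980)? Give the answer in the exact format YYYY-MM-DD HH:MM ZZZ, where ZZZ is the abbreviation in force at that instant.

2021-12-10 22:13 ENL

Query: 2021-12-10 20:43 UTC
Rule 2/2 (ENL, +01:30): 2021-09-18 09:42 UTC ≤ query < +∞
20·60 + 43 + 90 = 1333 min
1333 = 0·1440 + 1333; 1333 = 22·60 + 13 → 22:13, same day
→ 2021-12-10 22:13 ENL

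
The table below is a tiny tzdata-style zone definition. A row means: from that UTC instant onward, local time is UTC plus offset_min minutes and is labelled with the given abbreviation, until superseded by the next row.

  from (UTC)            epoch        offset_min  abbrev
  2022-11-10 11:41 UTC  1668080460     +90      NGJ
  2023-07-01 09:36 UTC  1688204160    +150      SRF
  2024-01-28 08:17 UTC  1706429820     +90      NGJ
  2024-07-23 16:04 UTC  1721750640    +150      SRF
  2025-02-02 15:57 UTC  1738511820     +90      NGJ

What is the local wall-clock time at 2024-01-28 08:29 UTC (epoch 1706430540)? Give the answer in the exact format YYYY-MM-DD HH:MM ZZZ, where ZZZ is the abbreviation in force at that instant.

2024-01-28 09:59 NGJ

Query: 2024-01-28 08:29 UTC
Rule 3/5 (NGJ, +01:30): 2024-01-28 08:17 UTC ≤ query < 2024-07-23 16:04 UTC
8·60 + 29 + 90 = 599 min
599 = 0·1440 + 599; 599 = 9·60 + 59 → 09:59, same day
→ 2024-01-28 09:59 NGJ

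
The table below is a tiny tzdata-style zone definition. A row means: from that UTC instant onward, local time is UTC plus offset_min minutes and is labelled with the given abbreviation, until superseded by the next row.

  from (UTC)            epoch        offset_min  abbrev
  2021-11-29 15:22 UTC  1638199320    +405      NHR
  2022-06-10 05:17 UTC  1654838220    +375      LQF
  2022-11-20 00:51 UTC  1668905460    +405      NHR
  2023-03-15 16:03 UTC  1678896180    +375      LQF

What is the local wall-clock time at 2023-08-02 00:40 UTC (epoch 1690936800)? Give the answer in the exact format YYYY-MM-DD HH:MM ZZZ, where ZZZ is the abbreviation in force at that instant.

2023-08-02 06:55 LQF

Query: 2023-08-02 00:40 UTC
Rule 4/4 (LQF, +06:15): 2023-03-15 16:03 UTC ≤ query < +∞
0·60 + 40 + 375 = 415 min
415 = 0·1440 + 415; 415 = 6·60 + 55 → 06:55, same day
→ 2023-08-02 06:55 LQF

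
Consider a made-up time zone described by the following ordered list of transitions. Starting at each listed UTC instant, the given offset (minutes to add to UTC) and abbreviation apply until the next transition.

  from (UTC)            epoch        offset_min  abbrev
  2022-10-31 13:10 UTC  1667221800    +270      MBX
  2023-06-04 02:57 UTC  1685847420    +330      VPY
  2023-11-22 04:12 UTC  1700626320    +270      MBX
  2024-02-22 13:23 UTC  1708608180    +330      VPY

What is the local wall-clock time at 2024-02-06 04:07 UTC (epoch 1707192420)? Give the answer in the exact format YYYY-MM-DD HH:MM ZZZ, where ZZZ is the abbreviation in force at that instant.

2024-02-06 08:37 MBX

Query: 2024-02-06 04:07 UTC
Rule 3/4 (MBX, +04:30): 2023-11-22 04:12 UTC ≤ query < 2024-02-22 13:23 UTC
4·60 + 7 + 270 = 517 min
517 = 0·1440 + 517; 517 = 8·60 + 37 → 08:37, same day
→ 2024-02-06 08:37 MBX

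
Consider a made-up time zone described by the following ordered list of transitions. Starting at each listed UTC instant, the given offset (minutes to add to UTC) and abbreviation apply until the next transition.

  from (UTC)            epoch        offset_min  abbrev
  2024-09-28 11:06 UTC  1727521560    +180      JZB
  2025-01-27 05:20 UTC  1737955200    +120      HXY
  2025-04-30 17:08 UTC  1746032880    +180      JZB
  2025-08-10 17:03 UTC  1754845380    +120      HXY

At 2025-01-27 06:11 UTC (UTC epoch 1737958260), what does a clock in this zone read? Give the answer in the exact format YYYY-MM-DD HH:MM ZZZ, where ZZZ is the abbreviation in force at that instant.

2025-01-27 08:11 HXY

Query: 2025-01-27 06:11 UTC
Rule 2/4 (HXY, +02:00): 2025-01-27 05:20 UTC ≤ query < 2025-04-30 17:08 UTC
6·60 + 11 + 120 = 491 min
491 = 0·1440 + 491; 491 = 8·60 + 11 → 08:11, same day
→ 2025-01-27 08:11 HXY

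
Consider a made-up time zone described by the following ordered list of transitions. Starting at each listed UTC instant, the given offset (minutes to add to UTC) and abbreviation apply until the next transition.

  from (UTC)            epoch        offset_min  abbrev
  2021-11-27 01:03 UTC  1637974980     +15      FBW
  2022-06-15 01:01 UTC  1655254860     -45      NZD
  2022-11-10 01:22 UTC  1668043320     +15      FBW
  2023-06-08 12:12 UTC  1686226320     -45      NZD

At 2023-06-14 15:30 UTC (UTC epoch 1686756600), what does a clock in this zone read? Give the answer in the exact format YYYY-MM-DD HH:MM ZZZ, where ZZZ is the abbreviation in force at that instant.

2023-06-14 14:45 NZD

Query: 2023-06-14 15:30 UTC
Rule 4/4 (NZD, -00:45): 2023-06-08 12:12 UTC ≤ query < +∞
15·60 + 30 - 45 = 885 min
885 = 0·1440 + 885; 885 = 14·60 + 45 → 14:45, same day
→ 2023-06-14 14:45 NZD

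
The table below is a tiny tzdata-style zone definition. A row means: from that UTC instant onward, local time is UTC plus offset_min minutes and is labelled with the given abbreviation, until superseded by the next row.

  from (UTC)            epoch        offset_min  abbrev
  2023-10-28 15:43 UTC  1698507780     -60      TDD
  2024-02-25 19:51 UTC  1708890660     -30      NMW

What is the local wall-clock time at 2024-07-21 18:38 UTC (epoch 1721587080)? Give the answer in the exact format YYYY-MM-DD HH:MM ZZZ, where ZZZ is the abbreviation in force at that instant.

2024-07-21 18:08 NMW

Query: 2024-07-21 18:38 UTC
Rule 2/2 (NMW, -00:30): 2024-02-25 19:51 UTC ≤ query < +∞
18·60 + 38 - 30 = 1088 min
1088 = 0·1440 + 1088; 1088 = 18·60 + 8 → 18:08, same day
→ 2024-07-21 18:08 NMW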